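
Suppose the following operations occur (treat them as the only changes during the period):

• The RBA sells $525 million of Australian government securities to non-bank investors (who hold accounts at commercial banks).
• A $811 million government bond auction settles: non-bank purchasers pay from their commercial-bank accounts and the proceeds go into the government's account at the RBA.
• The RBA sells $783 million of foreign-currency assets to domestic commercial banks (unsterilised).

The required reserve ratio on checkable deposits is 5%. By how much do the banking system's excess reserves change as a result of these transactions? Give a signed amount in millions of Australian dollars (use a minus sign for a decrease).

Asset sale (to non-banks) $525 million: reserves −$525M, deposits −$525M.
Government account inflow $811 million: reserves −$811M, deposits −$811M.
FX sale $783 million: reserves −$783M, deposits 0.
Totals: Δreserves = −$2119M, Δdeposits = −$1336M.
Δrequired reserves = 5% × −$1336M = −$66.8M.
Δexcess reserves = Δreserves − Δrequired = −$2119M − (−$66.8M) = -$2052.2 million.

-$2052.2 million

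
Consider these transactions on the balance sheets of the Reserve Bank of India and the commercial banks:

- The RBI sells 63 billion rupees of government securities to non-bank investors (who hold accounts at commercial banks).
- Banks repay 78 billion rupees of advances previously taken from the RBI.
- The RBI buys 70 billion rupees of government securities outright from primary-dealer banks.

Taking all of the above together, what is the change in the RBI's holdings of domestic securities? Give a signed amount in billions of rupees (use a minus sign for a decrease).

+7 billion

Asset sale (to non-banks) 63 billion rupees: securities removed from the RBI's portfolio → −63B.
Discount-window repayment 78 billion rupees: the RBI's securities portfolio is untouched → 0.
OMO purchase (from banks) 70 billion rupees: securities added to the RBI's portfolio → +70B.
Net: −63 + 0 + 70 = +7 billion.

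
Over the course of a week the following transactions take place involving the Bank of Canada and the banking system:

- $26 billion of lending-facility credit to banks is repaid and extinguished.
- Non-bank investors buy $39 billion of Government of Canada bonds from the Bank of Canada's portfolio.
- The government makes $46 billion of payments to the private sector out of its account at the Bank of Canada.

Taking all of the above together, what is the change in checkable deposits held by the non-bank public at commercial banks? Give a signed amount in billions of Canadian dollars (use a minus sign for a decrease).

+$7 billion

Discount-window repayment $26 billion: the counterparty is a bank, so public deposits are unchanged → 0.
Asset sale (to non-banks) $39 billion: non-bank counterparties' bank balances fall → −$39B.
Government spending $46 billion: non-bank counterparties' bank balances rise → +$46B.
Net: 0 − 39 + 46 = +$7 billion.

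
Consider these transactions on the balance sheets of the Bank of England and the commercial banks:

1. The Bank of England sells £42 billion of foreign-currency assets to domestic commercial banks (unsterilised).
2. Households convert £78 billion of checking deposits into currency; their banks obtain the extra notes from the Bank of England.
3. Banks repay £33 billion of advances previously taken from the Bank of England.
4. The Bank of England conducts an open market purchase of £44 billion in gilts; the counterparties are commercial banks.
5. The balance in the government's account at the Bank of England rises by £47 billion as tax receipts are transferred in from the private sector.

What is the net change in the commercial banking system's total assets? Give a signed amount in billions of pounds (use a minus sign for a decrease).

-£158 billion

Bank of England balance sheet:
  Assets:      Securities +£44B, Loans to banks −£33B, Foreign assets −£42B
  Liabilities: Bank reserves −£156B, Currency in circulation +£78B, Government deposits +£47B
Commercial banking system:
  Assets:      Reserves at CB −£156B, Securities −£44B, Foreign assets +£42B
  Liabilities: Checkable deposits −£125B, Borrowings from CB −£33B
Change in total bank assets = -£158 billion.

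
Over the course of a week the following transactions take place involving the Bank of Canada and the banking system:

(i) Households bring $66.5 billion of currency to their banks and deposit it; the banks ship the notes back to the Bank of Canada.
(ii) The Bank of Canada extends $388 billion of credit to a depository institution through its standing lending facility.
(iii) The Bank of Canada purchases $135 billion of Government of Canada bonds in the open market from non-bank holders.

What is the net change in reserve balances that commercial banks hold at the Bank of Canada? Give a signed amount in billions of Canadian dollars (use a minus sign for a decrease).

Currency deposit $66.5 billion: returned notes are swapped for reserve credit → +$66.5B.
Discount-window loan $388 billion: the loan is credited to the bank's reserve account → +$388B.
Asset purchase (from non-banks) $135 billion: the Bank of Canada pays by crediting reserve accounts → +$135B.
Net: 66.5 + 388 + 135 = +$589.5 billion.

+$589.5 billion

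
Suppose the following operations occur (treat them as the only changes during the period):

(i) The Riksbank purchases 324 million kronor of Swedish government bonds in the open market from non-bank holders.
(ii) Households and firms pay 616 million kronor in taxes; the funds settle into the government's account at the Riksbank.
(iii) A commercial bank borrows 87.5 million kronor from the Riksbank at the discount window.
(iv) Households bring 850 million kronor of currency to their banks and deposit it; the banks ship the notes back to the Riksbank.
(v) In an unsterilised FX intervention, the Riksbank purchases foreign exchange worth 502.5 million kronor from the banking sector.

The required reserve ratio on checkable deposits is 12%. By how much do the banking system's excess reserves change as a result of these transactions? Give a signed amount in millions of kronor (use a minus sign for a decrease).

Asset purchase (from non-banks) 324 million kronor: reserves +324M, deposits +324M.
Government account inflow 616 million kronor: reserves −616M, deposits −616M.
Discount-window loan 87.5 million kronor: reserves +87.5M, deposits 0.
Currency deposit 850 million kronor: reserves +850M, deposits +850M.
FX purchase 502.5 million kronor: reserves +502.5M, deposits 0.
Totals: Δreserves = +1148M, Δdeposits = +558M.
Δrequired reserves = 12% × +558M = +66.96M.
Δexcess reserves = Δreserves − Δrequired = +1148M − (+66.96M) = +1081.04 million.

+1081.04 million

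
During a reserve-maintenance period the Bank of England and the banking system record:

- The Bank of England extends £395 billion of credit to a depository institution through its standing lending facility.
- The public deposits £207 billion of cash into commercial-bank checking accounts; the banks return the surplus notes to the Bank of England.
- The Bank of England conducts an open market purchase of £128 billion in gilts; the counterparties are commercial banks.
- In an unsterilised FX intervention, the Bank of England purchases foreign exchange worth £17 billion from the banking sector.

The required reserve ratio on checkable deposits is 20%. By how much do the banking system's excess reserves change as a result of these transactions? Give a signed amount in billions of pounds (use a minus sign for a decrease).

+£705.6 billion

Discount-window loan £395 billion: reserves +£395B, deposits 0.
Currency deposit £207 billion: reserves +£207B, deposits +£207B.
OMO purchase (from banks) £128 billion: reserves +£128B, deposits 0.
FX purchase £17 billion: reserves +£17B, deposits 0.
Totals: Δreserves = +£747B, Δdeposits = +£207B.
Δrequired reserves = 20% × +£207B = +£41.4B.
Δexcess reserves = Δreserves − Δrequired = +£747B − (+£41.4B) = +£705.6 billion.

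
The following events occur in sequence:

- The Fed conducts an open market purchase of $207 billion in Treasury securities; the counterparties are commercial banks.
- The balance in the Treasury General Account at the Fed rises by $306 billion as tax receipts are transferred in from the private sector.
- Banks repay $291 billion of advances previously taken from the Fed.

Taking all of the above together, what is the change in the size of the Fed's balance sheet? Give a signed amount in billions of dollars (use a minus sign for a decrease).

OMO purchase (from banks) $207 billion: a Fed asset is acquired → +$207B.
Government account inflow $306 billion: only the composition of liabilities changes → 0.
Discount-window repayment $291 billion: a Fed asset is shed → −$291B.
Net: 207 + 0 − 291 = -$84 billion.

-$84 billion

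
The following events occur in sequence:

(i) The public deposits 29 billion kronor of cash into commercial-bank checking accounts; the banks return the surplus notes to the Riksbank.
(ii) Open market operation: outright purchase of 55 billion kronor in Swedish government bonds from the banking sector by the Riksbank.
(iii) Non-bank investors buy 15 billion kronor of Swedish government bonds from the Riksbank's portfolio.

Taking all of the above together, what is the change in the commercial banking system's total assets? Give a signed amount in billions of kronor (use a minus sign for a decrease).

+14 billion

Currency deposit 29 billion kronor: bank balance sheets expand → +29B.
OMO purchase (from banks) 55 billion kronor: just an asset swap on bank balance sheets → 0.
Asset sale (to non-banks) 15 billion kronor: bank balance sheets shrink → −15B.
Net: 29 + 0 − 15 = +14 billion.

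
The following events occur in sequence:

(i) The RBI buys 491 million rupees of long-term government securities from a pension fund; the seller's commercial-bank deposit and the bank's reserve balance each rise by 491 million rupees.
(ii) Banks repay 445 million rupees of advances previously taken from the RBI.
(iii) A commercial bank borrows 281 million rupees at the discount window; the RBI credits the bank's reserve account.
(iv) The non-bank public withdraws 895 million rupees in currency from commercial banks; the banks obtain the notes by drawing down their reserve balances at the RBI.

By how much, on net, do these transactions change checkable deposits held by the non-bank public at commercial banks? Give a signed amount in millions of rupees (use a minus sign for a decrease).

-404 million

Asset purchase (from non-banks) 491 million rupees: non-bank counterparties' bank balances rise → +491M.
Discount-window repayment 445 million rupees: the counterparty is a bank, so public deposits are unchanged → 0.
Discount-window loan 281 million rupees: the counterparty is a bank, so public deposits are unchanged → 0.
Currency withdrawal 895 million rupees: non-bank counterparties' bank balances fall → −895M.
Net: 491 + 0 + 0 − 895 = -404 million.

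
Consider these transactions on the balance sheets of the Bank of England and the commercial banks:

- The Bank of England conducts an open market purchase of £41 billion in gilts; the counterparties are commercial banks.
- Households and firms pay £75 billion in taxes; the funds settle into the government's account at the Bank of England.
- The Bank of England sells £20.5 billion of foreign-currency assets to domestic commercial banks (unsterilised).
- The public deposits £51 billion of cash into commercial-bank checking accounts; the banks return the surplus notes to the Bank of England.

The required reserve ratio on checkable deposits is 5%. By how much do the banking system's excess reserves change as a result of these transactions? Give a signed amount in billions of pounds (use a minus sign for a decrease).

-£2.3 billion

OMO purchase (from banks) £41 billion: reserves +£41B, deposits 0.
Government account inflow £75 billion: reserves −£75B, deposits −£75B.
FX sale £20.5 billion: reserves −£20.5B, deposits 0.
Currency deposit £51 billion: reserves +£51B, deposits +£51B.
Totals: Δreserves = −£3.5B, Δdeposits = −£24B.
Δrequired reserves = 5% × −£24B = −£1.2B.
Δexcess reserves = Δreserves − Δrequired = −£3.5B − (−£1.2B) = -£2.3 billion.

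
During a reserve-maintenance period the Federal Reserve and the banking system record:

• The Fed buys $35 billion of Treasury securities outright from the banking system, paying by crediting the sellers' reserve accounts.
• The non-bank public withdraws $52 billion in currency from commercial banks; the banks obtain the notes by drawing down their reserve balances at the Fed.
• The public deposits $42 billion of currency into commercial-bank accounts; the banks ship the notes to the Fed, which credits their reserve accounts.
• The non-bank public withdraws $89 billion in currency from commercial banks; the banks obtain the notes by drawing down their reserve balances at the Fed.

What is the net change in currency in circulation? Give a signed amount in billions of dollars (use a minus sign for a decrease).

Fed balance sheet:
  Assets:      Securities +$35B
  Liabilities: Bank reserves −$64B, Currency in circulation +$99B
So the change in currency in circulation is +$99 billion.

+$99 billion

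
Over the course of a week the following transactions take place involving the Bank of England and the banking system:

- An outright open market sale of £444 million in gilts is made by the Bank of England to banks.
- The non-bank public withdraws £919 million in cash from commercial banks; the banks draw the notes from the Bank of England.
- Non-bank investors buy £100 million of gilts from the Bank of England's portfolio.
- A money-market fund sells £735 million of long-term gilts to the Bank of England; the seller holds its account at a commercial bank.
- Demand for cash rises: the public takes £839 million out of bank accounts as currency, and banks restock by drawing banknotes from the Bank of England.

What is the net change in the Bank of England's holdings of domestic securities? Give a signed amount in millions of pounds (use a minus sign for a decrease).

+£191 million

Bank of England balance sheet:
  Assets:      Securities +£191M
  Liabilities: Bank reserves −£1567M, Currency in circulation +£1758M
So the change in the Bank of England's holdings of domestic securities is +£191 million.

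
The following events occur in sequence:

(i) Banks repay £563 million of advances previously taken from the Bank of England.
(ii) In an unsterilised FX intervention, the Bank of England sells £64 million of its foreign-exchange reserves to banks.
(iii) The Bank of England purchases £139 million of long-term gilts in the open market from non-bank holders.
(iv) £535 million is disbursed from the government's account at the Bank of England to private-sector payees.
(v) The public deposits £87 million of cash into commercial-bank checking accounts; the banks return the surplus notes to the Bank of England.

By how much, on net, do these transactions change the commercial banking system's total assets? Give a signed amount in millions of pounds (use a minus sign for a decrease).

+£198 million

Discount-window repayment £563 million: bank balance sheets shrink → −£563M.
FX sale £64 million: just an asset swap on bank balance sheets → 0.
Asset purchase (from non-banks) £139 million: bank balance sheets expand → +£139M.
Government spending £535 million: bank balance sheets expand → +£535M.
Currency deposit £87 million: bank balance sheets expand → +£87M.
Net: −563 + 0 + 139 + 535 + 87 = +£198 million.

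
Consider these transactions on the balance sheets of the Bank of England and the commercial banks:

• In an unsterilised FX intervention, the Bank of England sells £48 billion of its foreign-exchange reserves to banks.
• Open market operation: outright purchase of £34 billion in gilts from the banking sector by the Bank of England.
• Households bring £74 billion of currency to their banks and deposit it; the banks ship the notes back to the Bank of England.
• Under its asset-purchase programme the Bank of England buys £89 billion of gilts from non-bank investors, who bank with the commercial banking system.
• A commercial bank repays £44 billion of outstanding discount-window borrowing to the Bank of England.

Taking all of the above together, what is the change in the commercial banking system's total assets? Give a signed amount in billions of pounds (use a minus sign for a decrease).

Bank of England balance sheet:
  Assets:      Securities +£123B, Loans to banks −£44B, Foreign assets −£48B
  Liabilities: Bank reserves +£105B, Currency in circulation −£74B
Commercial banking system:
  Assets:      Reserves at CB +£105B, Securities −£34B, Foreign assets +£48B
  Liabilities: Checkable deposits +£163B, Borrowings from CB −£44B
Change in total bank assets = +£119 billion.

+£119 billion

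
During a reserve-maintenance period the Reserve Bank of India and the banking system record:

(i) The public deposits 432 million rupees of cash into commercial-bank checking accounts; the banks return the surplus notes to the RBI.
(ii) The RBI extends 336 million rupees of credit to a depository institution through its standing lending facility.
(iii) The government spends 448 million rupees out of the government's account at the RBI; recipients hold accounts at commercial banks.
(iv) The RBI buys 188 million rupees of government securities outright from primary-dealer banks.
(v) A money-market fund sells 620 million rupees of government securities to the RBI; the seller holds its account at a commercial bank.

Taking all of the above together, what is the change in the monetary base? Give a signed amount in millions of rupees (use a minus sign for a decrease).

+1592 million

RBI balance sheet:
  Assets:      Securities +808M, Loans to banks +336M
  Liabilities: Bank reserves +2024M, Currency in circulation −432M, Government deposits −448M
Monetary base = currency + reserves: −432M + (+2024M) = +1592 million.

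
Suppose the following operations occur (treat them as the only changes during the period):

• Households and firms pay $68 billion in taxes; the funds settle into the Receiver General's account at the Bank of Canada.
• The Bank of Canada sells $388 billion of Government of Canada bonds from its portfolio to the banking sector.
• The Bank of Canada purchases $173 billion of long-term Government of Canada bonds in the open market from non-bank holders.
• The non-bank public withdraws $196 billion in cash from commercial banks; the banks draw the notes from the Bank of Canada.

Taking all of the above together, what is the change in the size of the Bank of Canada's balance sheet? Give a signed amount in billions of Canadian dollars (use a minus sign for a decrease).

Bank of Canada balance sheet:
  Assets:      Securities −$215B
  Liabilities: Bank reserves −$479B, Currency in circulation +$196B, Government deposits +$68B
Commercial banking system:
  Assets:      Reserves at CB −$479B, Securities +$388B
  Liabilities: Checkable deposits −$91B
Change in total Bank of Canada assets = -$215 billion.

-$215 billion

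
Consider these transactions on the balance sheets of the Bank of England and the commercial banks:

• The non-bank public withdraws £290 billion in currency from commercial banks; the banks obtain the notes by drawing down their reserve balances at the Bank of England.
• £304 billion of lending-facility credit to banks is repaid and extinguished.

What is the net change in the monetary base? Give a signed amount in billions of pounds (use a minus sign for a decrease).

Bank of England balance sheet:
  Assets:      Loans to banks −£304B
  Liabilities: Bank reserves −£594B, Currency in circulation +£290B
Monetary base = currency + reserves: +£290B + (−£594B) = -£304 billion.

-£304 billion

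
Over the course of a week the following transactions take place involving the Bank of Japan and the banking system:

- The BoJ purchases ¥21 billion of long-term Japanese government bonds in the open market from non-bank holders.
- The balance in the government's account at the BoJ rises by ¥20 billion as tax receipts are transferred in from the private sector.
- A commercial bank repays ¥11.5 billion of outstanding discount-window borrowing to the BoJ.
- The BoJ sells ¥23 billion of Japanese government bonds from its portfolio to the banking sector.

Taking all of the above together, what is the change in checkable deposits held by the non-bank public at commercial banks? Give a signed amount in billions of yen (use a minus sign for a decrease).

+¥1 billion

Asset purchase (from non-banks) ¥21 billion: non-bank counterparties' bank balances rise → +¥21B.
Government account inflow ¥20 billion: non-bank counterparties' bank balances fall → −¥20B.
Discount-window repayment ¥11.5 billion: the counterparty is a bank, so public deposits are unchanged → 0.
OMO sale (to banks) ¥23 billion: the counterparty is a bank, so public deposits are unchanged → 0.
Net: 21 − 20 + 0 + 0 = +¥1 billion.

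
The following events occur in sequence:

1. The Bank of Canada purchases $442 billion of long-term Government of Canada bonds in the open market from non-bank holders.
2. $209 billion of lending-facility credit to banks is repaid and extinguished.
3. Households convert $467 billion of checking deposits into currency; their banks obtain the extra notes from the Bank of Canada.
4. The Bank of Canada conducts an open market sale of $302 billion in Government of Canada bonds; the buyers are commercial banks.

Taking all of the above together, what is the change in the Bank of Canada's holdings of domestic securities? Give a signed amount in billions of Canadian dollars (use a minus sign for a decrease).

Bank of Canada balance sheet:
  Assets:      Securities +$140B, Loans to banks −$209B
  Liabilities: Bank reserves −$536B, Currency in circulation +$467B
So the change in the Bank of Canada's holdings of domestic securities is +$140 billion.

+$140 billion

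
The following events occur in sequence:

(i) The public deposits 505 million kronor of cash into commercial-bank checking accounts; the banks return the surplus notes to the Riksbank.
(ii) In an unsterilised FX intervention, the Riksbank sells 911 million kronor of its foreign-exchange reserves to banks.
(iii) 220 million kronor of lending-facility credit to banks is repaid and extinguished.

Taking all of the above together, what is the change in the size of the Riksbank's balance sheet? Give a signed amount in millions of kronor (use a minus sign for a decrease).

Currency deposit 505 million kronor: only the composition of liabilities changes → 0.
FX sale 911 million kronor: a Riksbank asset is shed → −911M.
Discount-window repayment 220 million kronor: a Riksbank asset is shed → −220M.
Net: 0 − 911 − 220 = -1131 million.

-1131 million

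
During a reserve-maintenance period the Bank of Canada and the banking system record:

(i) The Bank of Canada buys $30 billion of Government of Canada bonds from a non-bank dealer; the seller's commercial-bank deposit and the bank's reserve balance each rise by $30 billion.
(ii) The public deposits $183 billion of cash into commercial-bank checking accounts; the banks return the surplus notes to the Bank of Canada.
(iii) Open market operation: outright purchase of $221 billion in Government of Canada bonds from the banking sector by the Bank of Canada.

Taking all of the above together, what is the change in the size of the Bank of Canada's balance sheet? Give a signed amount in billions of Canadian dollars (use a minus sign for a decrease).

Bank of Canada balance sheet:
  Assets:      Securities +$251B
  Liabilities: Bank reserves +$434B, Currency in circulation −$183B
Commercial banking system:
  Assets:      Reserves at CB +$434B, Securities −$221B
  Liabilities: Checkable deposits +$213B
Change in total Bank of Canada assets = +$251 billion.

+$251 billion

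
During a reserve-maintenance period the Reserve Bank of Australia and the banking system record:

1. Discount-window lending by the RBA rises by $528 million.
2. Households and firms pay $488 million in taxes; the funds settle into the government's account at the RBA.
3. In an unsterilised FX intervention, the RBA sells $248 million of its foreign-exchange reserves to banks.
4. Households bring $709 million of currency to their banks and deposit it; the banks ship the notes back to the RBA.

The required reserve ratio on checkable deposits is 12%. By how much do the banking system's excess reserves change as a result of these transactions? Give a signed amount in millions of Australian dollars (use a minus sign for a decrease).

+$474.48 million

Discount-window loan $528 million: reserves +$528M, deposits 0.
Government account inflow $488 million: reserves −$488M, deposits −$488M.
FX sale $248 million: reserves −$248M, deposits 0.
Currency deposit $709 million: reserves +$709M, deposits +$709M.
Totals: Δreserves = +$501M, Δdeposits = +$221M.
Δrequired reserves = 12% × +$221M = +$26.52M.
Δexcess reserves = Δreserves − Δrequired = +$501M − (+$26.52M) = +$474.48 million.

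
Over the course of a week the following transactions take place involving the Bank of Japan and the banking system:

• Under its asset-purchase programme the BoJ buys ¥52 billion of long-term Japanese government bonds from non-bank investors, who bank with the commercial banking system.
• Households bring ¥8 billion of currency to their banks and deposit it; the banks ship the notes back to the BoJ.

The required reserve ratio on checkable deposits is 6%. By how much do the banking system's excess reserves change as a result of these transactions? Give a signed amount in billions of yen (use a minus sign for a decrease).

+¥56.4 billion

Asset purchase (from non-banks) ¥52 billion: reserves +¥52B, deposits +¥52B.
Currency deposit ¥8 billion: reserves +¥8B, deposits +¥8B.
Totals: Δreserves = +¥60B, Δdeposits = +¥60B.
Δrequired reserves = 6% × +¥60B = +¥3.6B.
Δexcess reserves = Δreserves − Δrequired = +¥60B − (+¥3.6B) = +¥56.4 billion.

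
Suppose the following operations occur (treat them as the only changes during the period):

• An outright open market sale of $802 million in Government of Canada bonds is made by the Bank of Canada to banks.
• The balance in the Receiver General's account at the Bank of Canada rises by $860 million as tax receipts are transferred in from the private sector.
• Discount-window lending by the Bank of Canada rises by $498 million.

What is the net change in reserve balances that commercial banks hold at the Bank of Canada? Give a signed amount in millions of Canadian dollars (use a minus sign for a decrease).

-$1164 million

Bank of Canada balance sheet:
  Assets:      Securities −$802M, Loans to banks +$498M
  Liabilities: Bank reserves −$1164M, Government deposits +$860M
So the change in reserve balances that commercial banks hold at the Bank of Canada is -$1164 million.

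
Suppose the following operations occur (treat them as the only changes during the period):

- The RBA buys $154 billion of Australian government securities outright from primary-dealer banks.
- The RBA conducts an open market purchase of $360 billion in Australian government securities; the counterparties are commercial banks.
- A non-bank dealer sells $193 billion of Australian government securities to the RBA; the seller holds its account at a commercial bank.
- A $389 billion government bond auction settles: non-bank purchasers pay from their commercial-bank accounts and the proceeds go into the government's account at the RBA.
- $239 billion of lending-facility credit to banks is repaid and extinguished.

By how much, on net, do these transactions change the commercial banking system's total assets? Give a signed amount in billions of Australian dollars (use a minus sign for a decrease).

-$435 billion

OMO purchase (from banks) $154 billion: just an asset swap on bank balance sheets → 0.
OMO purchase (from banks) $360 billion: just an asset swap on bank balance sheets → 0.
Asset purchase (from non-banks) $193 billion: bank balance sheets expand → +$193B.
Government account inflow $389 billion: bank balance sheets shrink → −$389B.
Discount-window repayment $239 billion: bank balance sheets shrink → −$239B.
Net: 0 + 0 + 193 − 389 − 239 = -$435 billion.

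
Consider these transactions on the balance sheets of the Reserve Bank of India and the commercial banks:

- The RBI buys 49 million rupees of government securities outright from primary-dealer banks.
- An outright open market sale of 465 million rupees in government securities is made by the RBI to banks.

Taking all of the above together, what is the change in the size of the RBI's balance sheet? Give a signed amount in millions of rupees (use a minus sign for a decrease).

RBI balance sheet:
  Assets:      Securities −416M
  Liabilities: Bank reserves −416M
Commercial banking system:
  Assets:      Reserves at CB −416M, Securities +416M
  Liabilities: no change
Change in total RBI assets = -416 million.

-416 million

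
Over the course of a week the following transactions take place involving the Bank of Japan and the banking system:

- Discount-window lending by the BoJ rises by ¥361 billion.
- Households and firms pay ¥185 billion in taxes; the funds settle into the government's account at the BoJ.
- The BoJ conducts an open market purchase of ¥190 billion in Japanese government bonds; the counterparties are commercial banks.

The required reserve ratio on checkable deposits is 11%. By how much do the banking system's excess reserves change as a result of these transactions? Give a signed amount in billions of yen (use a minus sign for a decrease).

Discount-window loan ¥361 billion: reserves +¥361B, deposits 0.
Government account inflow ¥185 billion: reserves −¥185B, deposits −¥185B.
OMO purchase (from banks) ¥190 billion: reserves +¥190B, deposits 0.
Totals: Δreserves = +¥366B, Δdeposits = −¥185B.
Δrequired reserves = 11% × −¥185B = −¥20.35B.
Δexcess reserves = Δreserves − Δrequired = +¥366B − (−¥20.35B) = +¥386.35 billion.

+¥386.35 billion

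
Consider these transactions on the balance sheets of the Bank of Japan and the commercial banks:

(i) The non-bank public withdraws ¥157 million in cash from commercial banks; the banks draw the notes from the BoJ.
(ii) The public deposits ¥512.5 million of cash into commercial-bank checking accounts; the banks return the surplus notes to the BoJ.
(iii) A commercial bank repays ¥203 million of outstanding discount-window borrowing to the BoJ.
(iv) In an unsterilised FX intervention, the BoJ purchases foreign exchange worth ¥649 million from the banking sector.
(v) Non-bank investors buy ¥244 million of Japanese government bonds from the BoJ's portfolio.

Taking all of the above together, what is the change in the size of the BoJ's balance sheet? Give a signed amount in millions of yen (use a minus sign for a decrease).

BoJ balance sheet:
  Assets:      Securities −¥244M, Loans to banks −¥203M, Foreign assets +¥649M
  Liabilities: Bank reserves +¥557.5M, Currency in circulation −¥355.5M
Change in total BoJ assets = +¥202 million.

+¥202 million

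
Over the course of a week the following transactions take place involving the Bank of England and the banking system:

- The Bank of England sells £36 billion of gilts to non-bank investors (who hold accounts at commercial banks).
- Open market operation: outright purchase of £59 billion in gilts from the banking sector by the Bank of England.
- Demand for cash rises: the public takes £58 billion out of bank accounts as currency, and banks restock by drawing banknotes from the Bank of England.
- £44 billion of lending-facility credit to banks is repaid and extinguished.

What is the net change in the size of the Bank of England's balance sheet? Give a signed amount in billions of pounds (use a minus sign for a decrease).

Bank of England balance sheet:
  Assets:      Securities +£23B, Loans to banks −£44B
  Liabilities: Bank reserves −£79B, Currency in circulation +£58B
Change in total Bank of England assets = -£21 billion.

-£21 billion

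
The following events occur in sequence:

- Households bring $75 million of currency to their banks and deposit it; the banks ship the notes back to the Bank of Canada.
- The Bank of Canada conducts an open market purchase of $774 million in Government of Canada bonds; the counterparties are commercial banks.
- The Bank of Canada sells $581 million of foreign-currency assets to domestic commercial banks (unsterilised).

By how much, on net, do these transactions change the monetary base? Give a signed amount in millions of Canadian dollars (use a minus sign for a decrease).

+$193 million

Currency deposit $75 million: just a shift between currency and reserves — both are base money → 0.
OMO purchase (from banks) $774 million: Bank of Canada balance sheet expands → +$774M.
FX sale $581 million: Bank of Canada balance sheet contracts → −$581M.
Net: 0 + 774 − 581 = +$193 million.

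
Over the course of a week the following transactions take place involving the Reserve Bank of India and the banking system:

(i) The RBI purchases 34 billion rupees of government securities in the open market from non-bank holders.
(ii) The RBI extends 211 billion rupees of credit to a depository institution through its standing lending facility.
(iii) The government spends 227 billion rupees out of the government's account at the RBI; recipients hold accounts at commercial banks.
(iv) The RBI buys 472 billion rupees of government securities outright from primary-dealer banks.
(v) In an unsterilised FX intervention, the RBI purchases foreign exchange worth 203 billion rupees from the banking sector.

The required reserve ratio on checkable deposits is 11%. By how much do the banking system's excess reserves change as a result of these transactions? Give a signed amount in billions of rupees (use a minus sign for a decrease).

Asset purchase (from non-banks) 34 billion rupees: reserves +34B, deposits +34B.
Discount-window loan 211 billion rupees: reserves +211B, deposits 0.
Government spending 227 billion rupees: reserves +227B, deposits +227B.
OMO purchase (from banks) 472 billion rupees: reserves +472B, deposits 0.
FX purchase 203 billion rupees: reserves +203B, deposits 0.
Totals: Δreserves = +1147B, Δdeposits = +261B.
Δrequired reserves = 11% × +261B = +28.71B.
Δexcess reserves = Δreserves − Δrequired = +1147B − (+28.71B) = +1118.29 billion.

+1118.29 billion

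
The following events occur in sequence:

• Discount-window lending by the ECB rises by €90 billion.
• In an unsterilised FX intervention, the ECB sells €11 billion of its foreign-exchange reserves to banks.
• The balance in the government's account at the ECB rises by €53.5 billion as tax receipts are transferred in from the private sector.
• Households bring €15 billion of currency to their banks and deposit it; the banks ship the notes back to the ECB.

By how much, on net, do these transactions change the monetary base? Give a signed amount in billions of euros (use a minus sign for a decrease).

Discount-window loan €90 billion: ECB balance sheet expands → +€90B.
FX sale €11 billion: ECB balance sheet contracts → −€11B.
Government account inflow €53.5 billion: reserves shift to a non-base liability → −€53.5B.
Currency deposit €15 billion: just a shift between currency and reserves — both are base money → 0.
Net: 90 − 11 − 53.5 + 0 = +€25.5 billion.

+€25.5 billion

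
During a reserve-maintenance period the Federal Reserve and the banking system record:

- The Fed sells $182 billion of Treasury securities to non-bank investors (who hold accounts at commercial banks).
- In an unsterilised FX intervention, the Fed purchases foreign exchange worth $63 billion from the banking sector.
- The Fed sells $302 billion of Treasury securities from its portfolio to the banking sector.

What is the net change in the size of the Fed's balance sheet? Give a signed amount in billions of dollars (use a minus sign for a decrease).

Asset sale (to non-banks) $182 billion: a Fed asset is shed → −$182B.
FX purchase $63 billion: a Fed asset is acquired → +$63B.
OMO sale (to banks) $302 billion: a Fed asset is shed → −$302B.
Net: −182 + 63 − 302 = -$421 billion.

-$421 billion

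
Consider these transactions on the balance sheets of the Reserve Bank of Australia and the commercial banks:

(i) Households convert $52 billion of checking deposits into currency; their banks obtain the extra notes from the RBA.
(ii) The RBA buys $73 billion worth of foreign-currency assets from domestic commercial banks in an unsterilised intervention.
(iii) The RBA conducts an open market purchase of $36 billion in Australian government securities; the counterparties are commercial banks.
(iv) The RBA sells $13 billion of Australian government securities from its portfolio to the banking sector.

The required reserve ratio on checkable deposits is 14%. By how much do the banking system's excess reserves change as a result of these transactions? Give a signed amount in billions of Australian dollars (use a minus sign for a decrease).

+$51.28 billion

Currency withdrawal $52 billion: reserves −$52B, deposits −$52B.
FX purchase $73 billion: reserves +$73B, deposits 0.
OMO purchase (from banks) $36 billion: reserves +$36B, deposits 0.
OMO sale (to banks) $13 billion: reserves −$13B, deposits 0.
Totals: Δreserves = +$44B, Δdeposits = −$52B.
Δrequired reserves = 14% × −$52B = −$7.28B.
Δexcess reserves = Δreserves − Δrequired = +$44B − (−$7.28B) = +$51.28 billion.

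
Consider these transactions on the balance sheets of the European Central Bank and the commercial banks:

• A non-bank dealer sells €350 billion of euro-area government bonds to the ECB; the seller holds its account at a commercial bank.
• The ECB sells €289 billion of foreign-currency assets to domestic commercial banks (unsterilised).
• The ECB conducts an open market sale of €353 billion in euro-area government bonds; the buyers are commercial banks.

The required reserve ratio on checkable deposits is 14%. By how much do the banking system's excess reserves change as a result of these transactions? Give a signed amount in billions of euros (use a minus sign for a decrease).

-€341 billion

Asset purchase (from non-banks) €350 billion: reserves +€350B, deposits +€350B.
FX sale €289 billion: reserves −€289B, deposits 0.
OMO sale (to banks) €353 billion: reserves −€353B, deposits 0.
Totals: Δreserves = −€292B, Δdeposits = +€350B.
Δrequired reserves = 14% × +€350B = +€49B.
Δexcess reserves = Δreserves − Δrequired = −€292B − (+€49B) = -€341 billion.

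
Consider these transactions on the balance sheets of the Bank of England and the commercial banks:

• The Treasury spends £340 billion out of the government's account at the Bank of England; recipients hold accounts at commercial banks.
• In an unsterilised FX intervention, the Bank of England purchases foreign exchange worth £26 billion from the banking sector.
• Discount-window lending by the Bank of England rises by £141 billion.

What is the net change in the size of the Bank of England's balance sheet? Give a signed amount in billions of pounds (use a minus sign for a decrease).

+£167 billion

Bank of England balance sheet:
  Assets:      Loans to banks +£141B, Foreign assets +£26B
  Liabilities: Bank reserves +£507B, Government deposits −£340B
Change in total Bank of England assets = +£167 billion.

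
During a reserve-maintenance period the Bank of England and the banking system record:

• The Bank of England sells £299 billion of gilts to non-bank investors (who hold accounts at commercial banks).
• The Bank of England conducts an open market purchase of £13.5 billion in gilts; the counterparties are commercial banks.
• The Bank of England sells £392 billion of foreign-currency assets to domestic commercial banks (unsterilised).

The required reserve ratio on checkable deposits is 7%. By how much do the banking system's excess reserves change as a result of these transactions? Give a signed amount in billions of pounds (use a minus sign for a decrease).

Asset sale (to non-banks) £299 billion: reserves −£299B, deposits −£299B.
OMO purchase (from banks) £13.5 billion: reserves +£13.5B, deposits 0.
FX sale £392 billion: reserves −£392B, deposits 0.
Totals: Δreserves = −£677.5B, Δdeposits = −£299B.
Δrequired reserves = 7% × −£299B = −£20.93B.
Δexcess reserves = Δreserves − Δrequired = −£677.5B − (−£20.93B) = -£656.57 billion.

-£656.57 billion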